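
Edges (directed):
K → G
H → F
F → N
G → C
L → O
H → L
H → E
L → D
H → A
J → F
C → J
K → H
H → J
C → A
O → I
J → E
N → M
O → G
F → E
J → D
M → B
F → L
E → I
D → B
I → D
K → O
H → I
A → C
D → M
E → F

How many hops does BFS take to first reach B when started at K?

4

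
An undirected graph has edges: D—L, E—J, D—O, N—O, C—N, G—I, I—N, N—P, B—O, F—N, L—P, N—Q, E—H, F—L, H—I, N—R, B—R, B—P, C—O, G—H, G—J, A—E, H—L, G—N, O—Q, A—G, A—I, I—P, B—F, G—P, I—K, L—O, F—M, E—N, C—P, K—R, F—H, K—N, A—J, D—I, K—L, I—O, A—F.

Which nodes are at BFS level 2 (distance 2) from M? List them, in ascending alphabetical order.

A, B, H, L, N

Level 0: M
Level 1: F
Level 2: A, B, H, L, N
Level 3: C, D, E, G, I, J, K, O, P, Q, R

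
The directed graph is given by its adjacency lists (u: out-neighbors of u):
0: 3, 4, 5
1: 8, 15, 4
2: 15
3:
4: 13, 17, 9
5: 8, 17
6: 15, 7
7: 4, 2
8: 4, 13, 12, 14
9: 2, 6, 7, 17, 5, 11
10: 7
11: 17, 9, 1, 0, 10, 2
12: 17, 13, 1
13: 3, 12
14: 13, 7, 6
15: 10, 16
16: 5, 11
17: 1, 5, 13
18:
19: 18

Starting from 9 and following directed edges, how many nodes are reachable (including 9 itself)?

BFS from 9 visits: 9, 2, 6, 7, 17, 5, 11, 15, 4, 1, 13, 8, 0, 10, 16, 3, 12, 14
Reachable nodes: 18 of 20 total.

18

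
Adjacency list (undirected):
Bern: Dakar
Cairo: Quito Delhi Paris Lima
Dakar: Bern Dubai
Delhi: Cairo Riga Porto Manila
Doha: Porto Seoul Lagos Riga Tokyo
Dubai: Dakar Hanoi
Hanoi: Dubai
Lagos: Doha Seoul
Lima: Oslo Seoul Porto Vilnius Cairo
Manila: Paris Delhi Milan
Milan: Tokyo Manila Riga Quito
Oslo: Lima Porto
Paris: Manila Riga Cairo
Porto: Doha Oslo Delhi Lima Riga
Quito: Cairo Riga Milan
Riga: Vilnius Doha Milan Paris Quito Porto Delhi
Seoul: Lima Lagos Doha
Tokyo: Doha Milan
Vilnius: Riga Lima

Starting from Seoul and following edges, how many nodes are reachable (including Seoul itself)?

BFS from Seoul visits: Seoul, Lima, Lagos, Doha, Oslo, Porto, Vilnius, Cairo, Riga, Tokyo, Delhi, Quito, Paris, Milan, Manila
Reachable nodes: 15 of 19 total.

15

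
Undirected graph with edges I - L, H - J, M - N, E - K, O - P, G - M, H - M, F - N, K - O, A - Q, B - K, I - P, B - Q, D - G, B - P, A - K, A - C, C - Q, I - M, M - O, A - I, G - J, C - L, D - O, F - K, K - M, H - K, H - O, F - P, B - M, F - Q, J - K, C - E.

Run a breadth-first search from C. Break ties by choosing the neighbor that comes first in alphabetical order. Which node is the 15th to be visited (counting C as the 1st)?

N

Visit C; enqueue A, E, L, Q → queue [A, E, L, Q]
Visit A; enqueue I, K → queue [E, L, Q, I, K]
Visit E → queue [L, Q, I, K]
Visit L → queue [Q, I, K]
Visit Q; enqueue B, F → queue [I, K, B, F]
Visit I; enqueue M, P → queue [K, B, F, M, P]
Visit K; enqueue H, J, O → queue [B, F, M, P, H, J, O]
Visit B → queue [F, M, P, H, J, O]
Visit F; enqueue N → queue [M, P, H, J, O, N]
Visit M; enqueue G → queue [P, H, J, O, N, G]
Visit P → queue [H, J, O, N, G]
Visit H → queue [J, O, N, G]
Visit J → queue [O, N, G]
Visit O; enqueue D → queue [N, G, D]
Visit N → queue [G, D]
Visit G → queue [D]
Visit D → queue []

Visit order: C, A, E, L, Q, I, K, B, F, M, P, H, J, O, N, G, D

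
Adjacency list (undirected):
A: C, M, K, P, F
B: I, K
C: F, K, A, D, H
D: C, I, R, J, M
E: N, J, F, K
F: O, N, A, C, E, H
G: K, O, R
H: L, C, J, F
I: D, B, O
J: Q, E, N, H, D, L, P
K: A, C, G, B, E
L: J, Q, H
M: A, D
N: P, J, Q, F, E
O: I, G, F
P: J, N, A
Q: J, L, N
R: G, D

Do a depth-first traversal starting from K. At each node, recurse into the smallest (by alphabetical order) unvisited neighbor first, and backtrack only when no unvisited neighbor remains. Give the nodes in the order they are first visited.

K, A, C, D, I, B, O, F, E, J, H, L, Q, N, P, G, R, M

Visit K
K → A
A → C
C → D
D → I
I → B
I → O
O → F
F → E
E → J
J → H
H → L
L → Q
Q → N
N → P
O → G
G → R
D → M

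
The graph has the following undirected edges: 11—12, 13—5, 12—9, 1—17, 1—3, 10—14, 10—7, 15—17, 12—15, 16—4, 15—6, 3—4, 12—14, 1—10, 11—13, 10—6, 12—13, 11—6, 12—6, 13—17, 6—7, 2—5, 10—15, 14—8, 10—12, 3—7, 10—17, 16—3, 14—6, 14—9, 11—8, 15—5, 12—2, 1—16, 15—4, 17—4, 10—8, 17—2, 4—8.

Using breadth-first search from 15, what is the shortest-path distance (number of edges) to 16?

2

Level 0: 15
Level 1: 4, 5, 6, 10, 12, 17
Level 2: 1, 2, 3, 7, 8, 9, 11, 13, 14, 16
16 first appears at level 2.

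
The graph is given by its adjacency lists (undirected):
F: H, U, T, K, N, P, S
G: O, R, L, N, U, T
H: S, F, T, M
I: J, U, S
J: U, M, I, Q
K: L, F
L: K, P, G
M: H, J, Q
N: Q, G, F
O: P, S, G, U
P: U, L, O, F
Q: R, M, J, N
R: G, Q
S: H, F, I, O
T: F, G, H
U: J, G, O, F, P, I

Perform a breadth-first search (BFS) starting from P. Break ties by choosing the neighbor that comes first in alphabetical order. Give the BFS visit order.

P, F, L, O, U, H, K, N, S, T, G, I, J, M, Q, R

Visit P; enqueue F, L, O, U → queue [F, L, O, U]
Visit F; enqueue H, K, N, S, T → queue [L, O, U, H, K, N, S, T]
Visit L; enqueue G → queue [O, U, H, K, N, S, T, G]
Visit O → queue [U, H, K, N, S, T, G]
Visit U; enqueue I, J → queue [H, K, N, S, T, G, I, J]
Visit H; enqueue M → queue [K, N, S, T, G, I, J, M]
Visit K → queue [N, S, T, G, I, J, M]
Visit N; enqueue Q → queue [S, T, G, I, J, M, Q]
Visit S → queue [T, G, I, J, M, Q]
Visit T → queue [G, I, J, M, Q]
Visit G; enqueue R → queue [I, J, M, Q, R]
Visit I → queue [J, M, Q, R]
Visit J → queue [M, Q, R]
Visit M → queue [Q, R]
Visit Q → queue [R]
Visit R → queue []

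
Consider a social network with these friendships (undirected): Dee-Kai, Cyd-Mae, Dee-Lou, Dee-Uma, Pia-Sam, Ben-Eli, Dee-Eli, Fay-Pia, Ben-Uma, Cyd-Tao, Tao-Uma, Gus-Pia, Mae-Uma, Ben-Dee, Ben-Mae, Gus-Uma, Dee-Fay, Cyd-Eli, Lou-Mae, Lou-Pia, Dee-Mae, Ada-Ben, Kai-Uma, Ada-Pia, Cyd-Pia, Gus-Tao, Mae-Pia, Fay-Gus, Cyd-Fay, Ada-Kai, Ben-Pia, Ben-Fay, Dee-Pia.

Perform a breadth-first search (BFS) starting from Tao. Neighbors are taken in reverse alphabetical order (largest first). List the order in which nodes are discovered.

Tao, Uma, Gus, Cyd, Mae, Kai, Dee, Ben, Pia, Fay, Eli, Lou, Ada, Sam

Visit Tao; enqueue Uma, Gus, Cyd → queue [Uma, Gus, Cyd]
Visit Uma; enqueue Mae, Kai, Dee, Ben → queue [Gus, Cyd, Mae, Kai, Dee, Ben]
Visit Gus; enqueue Pia, Fay → queue [Cyd, Mae, Kai, Dee, Ben, Pia, Fay]
Visit Cyd; enqueue Eli → queue [Mae, Kai, Dee, Ben, Pia, Fay, Eli]
Visit Mae; enqueue Lou → queue [Kai, Dee, Ben, Pia, Fay, Eli, Lou]
Visit Kai; enqueue Ada → queue [Dee, Ben, Pia, Fay, Eli, Lou, Ada]
Visit Dee → queue [Ben, Pia, Fay, Eli, Lou, Ada]
Visit Ben → queue [Pia, Fay, Eli, Lou, Ada]
Visit Pia; enqueue Sam → queue [Fay, Eli, Lou, Ada, Sam]
Visit Fay → queue [Eli, Lou, Ada, Sam]
Visit Eli → queue [Lou, Ada, Sam]
Visit Lou → queue [Ada, Sam]
Visit Ada → queue [Sam]
Visit Sam → queue []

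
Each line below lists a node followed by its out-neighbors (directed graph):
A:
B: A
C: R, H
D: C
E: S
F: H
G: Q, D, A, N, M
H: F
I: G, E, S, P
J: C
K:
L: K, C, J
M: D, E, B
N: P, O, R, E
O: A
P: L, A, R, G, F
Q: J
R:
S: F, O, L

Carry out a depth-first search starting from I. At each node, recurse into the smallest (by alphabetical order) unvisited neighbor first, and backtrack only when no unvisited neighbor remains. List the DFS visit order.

I, E, S, F, H, L, C, R, J, K, O, A, G, D, M, B, N, P, Q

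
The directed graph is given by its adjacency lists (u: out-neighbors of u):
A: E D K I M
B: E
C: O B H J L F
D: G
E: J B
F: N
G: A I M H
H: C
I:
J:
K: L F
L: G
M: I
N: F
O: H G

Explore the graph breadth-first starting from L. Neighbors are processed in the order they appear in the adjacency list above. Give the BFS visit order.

Visit L; enqueue G → queue [G]
Visit G; enqueue A, I, M, H → queue [A, I, M, H]
Visit A; enqueue E, D, K → queue [I, M, H, E, D, K]
Visit I → queue [M, H, E, D, K]
Visit M → queue [H, E, D, K]
Visit H; enqueue C → queue [E, D, K, C]
Visit E; enqueue J, B → queue [D, K, C, J, B]
Visit D → queue [K, C, J, B]
Visit K; enqueue F → queue [C, J, B, F]
Visit C; enqueue O → queue [J, B, F, O]
Visit J → queue [B, F, O]
Visit B → queue [F, O]
Visit F; enqueue N → queue [O, N]
Visit O → queue [N]
Visit N → queue []

L G A I M H E D K C J B F O N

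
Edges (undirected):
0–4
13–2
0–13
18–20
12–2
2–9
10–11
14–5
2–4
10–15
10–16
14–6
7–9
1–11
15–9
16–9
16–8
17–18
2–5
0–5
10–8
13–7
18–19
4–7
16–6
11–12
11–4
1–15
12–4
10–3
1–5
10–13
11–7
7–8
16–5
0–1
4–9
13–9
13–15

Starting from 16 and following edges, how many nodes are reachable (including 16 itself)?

BFS from 16 visits: 16, 5, 6, 8, 9, 10, 0, 1, 2, 14, 7, 4, 13, 15, 3, 11, 12
Reachable nodes: 17 of 21 total.

17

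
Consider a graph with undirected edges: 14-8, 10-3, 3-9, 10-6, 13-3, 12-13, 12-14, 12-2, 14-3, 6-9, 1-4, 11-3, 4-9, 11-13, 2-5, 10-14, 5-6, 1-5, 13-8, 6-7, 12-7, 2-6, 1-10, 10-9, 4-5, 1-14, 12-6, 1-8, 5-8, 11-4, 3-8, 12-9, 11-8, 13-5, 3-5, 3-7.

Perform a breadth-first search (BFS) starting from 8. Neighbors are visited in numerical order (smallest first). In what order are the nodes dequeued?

8, 1, 3, 5, 11, 13, 14, 4, 10, 7, 9, 2, 6, 12

Visit 8; enqueue 1, 3, 5, 11, 13, 14 → queue [1, 3, 5, 11, 13, 14]
Visit 1; enqueue 4, 10 → queue [3, 5, 11, 13, 14, 4, 10]
Visit 3; enqueue 7, 9 → queue [5, 11, 13, 14, 4, 10, 7, 9]
Visit 5; enqueue 2, 6 → queue [11, 13, 14, 4, 10, 7, 9, 2, 6]
Visit 11 → queue [13, 14, 4, 10, 7, 9, 2, 6]
Visit 13; enqueue 12 → queue [14, 4, 10, 7, 9, 2, 6, 12]
Visit 14 → queue [4, 10, 7, 9, 2, 6, 12]
Visit 4 → queue [10, 7, 9, 2, 6, 12]
Visit 10 → queue [7, 9, 2, 6, 12]
Visit 7 → queue [9, 2, 6, 12]
Visit 9 → queue [2, 6, 12]
Visit 2 → queue [6, 12]
Visit 6 → queue [12]
Visit 12 → queue []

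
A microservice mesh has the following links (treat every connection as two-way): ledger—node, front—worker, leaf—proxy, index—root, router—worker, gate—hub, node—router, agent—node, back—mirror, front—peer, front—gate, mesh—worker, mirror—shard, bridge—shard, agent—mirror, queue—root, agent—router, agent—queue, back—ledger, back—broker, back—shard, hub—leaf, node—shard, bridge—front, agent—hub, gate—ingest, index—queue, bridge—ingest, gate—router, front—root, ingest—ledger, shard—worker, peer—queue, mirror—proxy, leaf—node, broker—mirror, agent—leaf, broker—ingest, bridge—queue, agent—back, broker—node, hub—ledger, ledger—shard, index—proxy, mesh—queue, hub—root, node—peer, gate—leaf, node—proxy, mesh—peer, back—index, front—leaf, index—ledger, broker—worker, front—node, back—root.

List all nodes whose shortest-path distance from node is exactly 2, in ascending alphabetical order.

Level 0: node
Level 1: agent, broker, front, leaf, ledger, peer, proxy, router, shard
Level 2: back, bridge, gate, hub, index, ingest, mesh, mirror, queue, root, worker

back, bridge, gate, hub, index, ingest, mesh, mirror, queue, root, worker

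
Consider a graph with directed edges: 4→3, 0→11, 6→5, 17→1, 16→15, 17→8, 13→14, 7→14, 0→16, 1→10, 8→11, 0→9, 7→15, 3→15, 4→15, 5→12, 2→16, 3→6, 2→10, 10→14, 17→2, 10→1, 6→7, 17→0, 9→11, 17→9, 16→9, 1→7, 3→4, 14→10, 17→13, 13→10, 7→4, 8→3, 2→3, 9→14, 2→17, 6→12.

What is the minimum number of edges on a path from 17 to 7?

Level 0: 17
Level 1: 0, 1, 2, 8, 9, 13
Level 2: 3, 7, 10, 11, 14, 16
Level 3: 4, 6, 15
Level 4: 5, 12
7 first appears at level 2.

2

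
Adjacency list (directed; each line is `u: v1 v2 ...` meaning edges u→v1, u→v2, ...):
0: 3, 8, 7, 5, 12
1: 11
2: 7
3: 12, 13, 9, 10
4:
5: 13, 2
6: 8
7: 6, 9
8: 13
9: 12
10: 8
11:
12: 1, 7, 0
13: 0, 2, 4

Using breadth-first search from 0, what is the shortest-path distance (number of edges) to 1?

2

Level 0: 0
Level 1: 3, 5, 7, 8, 12
Level 2: 1, 2, 6, 9, 10, 13
Level 3: 4, 11
1 first appears at level 2.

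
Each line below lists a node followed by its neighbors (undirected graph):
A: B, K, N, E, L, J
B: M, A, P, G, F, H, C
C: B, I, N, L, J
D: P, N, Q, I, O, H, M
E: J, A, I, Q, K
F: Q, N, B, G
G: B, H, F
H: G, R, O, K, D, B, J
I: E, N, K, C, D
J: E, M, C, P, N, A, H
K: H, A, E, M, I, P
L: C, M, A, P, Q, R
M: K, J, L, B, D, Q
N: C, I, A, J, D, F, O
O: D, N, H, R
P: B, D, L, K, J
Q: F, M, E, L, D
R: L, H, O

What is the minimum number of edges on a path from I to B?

2

Level 0: I
Level 1: C, D, E, K, N
Level 2: A, B, F, H, J, L, M, O, P, Q
Level 3: G, R
B first appears at level 2.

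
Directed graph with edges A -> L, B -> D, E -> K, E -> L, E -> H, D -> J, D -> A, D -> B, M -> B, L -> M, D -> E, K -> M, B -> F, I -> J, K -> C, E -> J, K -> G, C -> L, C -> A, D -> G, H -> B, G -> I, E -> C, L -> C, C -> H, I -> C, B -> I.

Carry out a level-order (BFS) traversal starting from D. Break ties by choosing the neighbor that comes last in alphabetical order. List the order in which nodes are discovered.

Visit D; enqueue J, G, E, B, A → queue [J, G, E, B, A]
Visit J → queue [G, E, B, A]
Visit G; enqueue I → queue [E, B, A, I]
Visit E; enqueue L, K, H, C → queue [B, A, I, L, K, H, C]
Visit B; enqueue F → queue [A, I, L, K, H, C, F]
Visit A → queue [I, L, K, H, C, F]
Visit I → queue [L, K, H, C, F]
Visit L; enqueue M → queue [K, H, C, F, M]
Visit K → queue [H, C, F, M]
Visit H → queue [C, F, M]
Visit C → queue [F, M]
Visit F → queue [M]
Visit M → queue []

D, J, G, E, B, A, I, L, K, H, C, F, M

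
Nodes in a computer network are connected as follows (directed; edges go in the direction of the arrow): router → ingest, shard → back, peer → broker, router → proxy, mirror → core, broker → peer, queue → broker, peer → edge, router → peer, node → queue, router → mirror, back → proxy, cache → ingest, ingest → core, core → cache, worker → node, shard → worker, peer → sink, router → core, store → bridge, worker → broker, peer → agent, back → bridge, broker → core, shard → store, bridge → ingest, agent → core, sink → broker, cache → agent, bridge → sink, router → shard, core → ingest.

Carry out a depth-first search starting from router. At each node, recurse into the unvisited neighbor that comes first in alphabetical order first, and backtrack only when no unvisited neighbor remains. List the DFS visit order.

Visit router
router → core
core → cache
cache → agent
cache → ingest
router → mirror
router → peer
peer → broker
peer → edge
peer → sink
router → proxy
router → shard
shard → back
back → bridge
shard → store
shard → worker
worker → node
node → queue

router → core → cache → agent → ingest → mirror → peer → broker → edge → sink → proxy → shard → back → bridge → store → worker → node → queue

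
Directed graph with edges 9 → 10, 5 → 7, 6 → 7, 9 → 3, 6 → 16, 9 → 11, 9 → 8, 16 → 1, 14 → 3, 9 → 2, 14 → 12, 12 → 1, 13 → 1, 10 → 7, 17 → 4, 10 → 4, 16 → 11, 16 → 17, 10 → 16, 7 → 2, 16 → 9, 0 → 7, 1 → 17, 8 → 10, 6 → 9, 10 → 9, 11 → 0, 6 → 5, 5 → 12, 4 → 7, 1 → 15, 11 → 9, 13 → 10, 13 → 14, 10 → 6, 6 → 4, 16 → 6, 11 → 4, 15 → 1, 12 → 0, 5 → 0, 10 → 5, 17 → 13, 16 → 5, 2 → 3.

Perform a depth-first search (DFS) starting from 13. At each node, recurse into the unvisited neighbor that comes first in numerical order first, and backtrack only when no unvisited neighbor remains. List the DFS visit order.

Visit 13
13 → 1
1 → 15
1 → 17
17 → 4
4 → 7
7 → 2
2 → 3
13 → 10
10 → 5
5 → 0
5 → 12
10 → 6
6 → 9
9 → 8
9 → 11
6 → 16
13 → 14

13, 1, 15, 17, 4, 7, 2, 3, 10, 5, 0, 12, 6, 9, 8, 11, 16, 14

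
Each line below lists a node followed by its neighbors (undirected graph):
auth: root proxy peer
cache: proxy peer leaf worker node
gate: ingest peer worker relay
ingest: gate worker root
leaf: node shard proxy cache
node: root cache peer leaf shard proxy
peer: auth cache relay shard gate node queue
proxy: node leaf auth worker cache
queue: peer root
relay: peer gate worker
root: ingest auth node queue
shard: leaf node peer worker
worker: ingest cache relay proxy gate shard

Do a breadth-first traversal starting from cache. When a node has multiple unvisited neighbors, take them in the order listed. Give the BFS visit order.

cache → proxy → peer → leaf → worker → node → auth → relay → shard → gate → queue → ingest → root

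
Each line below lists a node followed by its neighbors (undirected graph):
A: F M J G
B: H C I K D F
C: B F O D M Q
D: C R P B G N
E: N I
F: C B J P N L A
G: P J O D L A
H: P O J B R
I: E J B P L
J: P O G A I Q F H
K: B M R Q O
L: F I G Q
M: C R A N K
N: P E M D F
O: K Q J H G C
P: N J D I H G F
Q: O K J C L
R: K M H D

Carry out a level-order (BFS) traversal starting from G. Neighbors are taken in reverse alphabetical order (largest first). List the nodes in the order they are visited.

G, P, O, L, J, D, A, N, I, H, F, Q, K, C, R, B, M, E

Visit G; enqueue P, O, L, J, D, A → queue [P, O, L, J, D, A]
Visit P; enqueue N, I, H, F → queue [O, L, J, D, A, N, I, H, F]
Visit O; enqueue Q, K, C → queue [L, J, D, A, N, I, H, F, Q, K, C]
Visit L → queue [J, D, A, N, I, H, F, Q, K, C]
Visit J → queue [D, A, N, I, H, F, Q, K, C]
Visit D; enqueue R, B → queue [A, N, I, H, F, Q, K, C, R, B]
Visit A; enqueue M → queue [N, I, H, F, Q, K, C, R, B, M]
Visit N; enqueue E → queue [I, H, F, Q, K, C, R, B, M, E]
Visit I → queue [H, F, Q, K, C, R, B, M, E]
Visit H → queue [F, Q, K, C, R, B, M, E]
Visit F → queue [Q, K, C, R, B, M, E]
Visit Q → queue [K, C, R, B, M, E]
Visit K → queue [C, R, B, M, E]
Visit C → queue [R, B, M, E]
Visit R → queue [B, M, E]
Visit B → queue [M, E]
Visit M → queue [E]
Visit E → queue []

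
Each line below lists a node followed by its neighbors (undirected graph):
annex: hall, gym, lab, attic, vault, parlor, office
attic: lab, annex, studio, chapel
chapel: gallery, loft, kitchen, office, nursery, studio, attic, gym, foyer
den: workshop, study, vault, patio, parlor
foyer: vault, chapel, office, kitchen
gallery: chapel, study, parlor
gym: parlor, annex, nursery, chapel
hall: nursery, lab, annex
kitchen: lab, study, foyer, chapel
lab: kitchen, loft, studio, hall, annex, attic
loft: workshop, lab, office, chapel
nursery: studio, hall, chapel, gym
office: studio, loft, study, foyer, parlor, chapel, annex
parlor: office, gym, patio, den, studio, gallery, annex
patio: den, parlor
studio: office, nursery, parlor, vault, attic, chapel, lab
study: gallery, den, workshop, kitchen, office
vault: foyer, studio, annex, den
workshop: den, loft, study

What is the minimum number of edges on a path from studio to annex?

Level 0: studio
Level 1: attic, chapel, lab, nursery, office, parlor, vault
Level 2: annex, den, foyer, gallery, gym, hall, kitchen, loft, patio, study
Level 3: workshop
annex first appears at level 2.

2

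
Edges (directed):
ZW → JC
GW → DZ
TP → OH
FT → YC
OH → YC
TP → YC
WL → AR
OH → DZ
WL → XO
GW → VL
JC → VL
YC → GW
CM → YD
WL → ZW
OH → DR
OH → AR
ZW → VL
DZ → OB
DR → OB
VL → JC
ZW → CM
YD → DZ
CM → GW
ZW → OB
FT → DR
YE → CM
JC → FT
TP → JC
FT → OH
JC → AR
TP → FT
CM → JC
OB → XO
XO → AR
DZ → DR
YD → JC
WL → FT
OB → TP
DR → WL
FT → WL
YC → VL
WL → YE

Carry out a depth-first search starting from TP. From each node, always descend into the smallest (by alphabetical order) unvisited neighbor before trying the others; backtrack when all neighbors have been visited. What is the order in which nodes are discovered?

Visit TP
TP → FT
FT → DR
DR → OB
OB → XO
XO → AR
DR → WL
WL → YE
YE → CM
CM → GW
GW → DZ
GW → VL
VL → JC
CM → YD
WL → ZW
FT → OH
OH → YC

TP FT DR OB XO AR WL YE CM GW DZ VL JC YD ZW OH YC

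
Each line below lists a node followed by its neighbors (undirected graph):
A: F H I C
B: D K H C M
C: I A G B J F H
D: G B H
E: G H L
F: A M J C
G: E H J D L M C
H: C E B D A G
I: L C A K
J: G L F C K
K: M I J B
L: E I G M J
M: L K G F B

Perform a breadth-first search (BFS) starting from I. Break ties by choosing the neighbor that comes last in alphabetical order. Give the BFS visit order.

I L K C A M J G E B H F D

Visit I; enqueue L, K, C, A → queue [L, K, C, A]
Visit L; enqueue M, J, G, E → queue [K, C, A, M, J, G, E]
Visit K; enqueue B → queue [C, A, M, J, G, E, B]
Visit C; enqueue H, F → queue [A, M, J, G, E, B, H, F]
Visit A → queue [M, J, G, E, B, H, F]
Visit M → queue [J, G, E, B, H, F]
Visit J → queue [G, E, B, H, F]
Visit G; enqueue D → queue [E, B, H, F, D]
Visit E → queue [B, H, F, D]
Visit B → queue [H, F, D]
Visit H → queue [F, D]
Visit F → queue [D]
Visit D → queue []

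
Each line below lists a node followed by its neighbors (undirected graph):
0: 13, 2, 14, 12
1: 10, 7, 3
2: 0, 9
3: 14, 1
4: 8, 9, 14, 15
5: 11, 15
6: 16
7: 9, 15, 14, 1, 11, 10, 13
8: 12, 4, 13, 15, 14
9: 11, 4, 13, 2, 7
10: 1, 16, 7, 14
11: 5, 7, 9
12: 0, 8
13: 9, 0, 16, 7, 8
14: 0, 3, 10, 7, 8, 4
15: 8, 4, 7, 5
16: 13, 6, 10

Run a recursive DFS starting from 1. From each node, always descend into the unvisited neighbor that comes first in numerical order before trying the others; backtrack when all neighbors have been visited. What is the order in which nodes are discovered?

Visit 1
1 → 3
3 → 14
14 → 0
0 → 2
2 → 9
9 → 4
4 → 8
8 → 12
8 → 13
13 → 7
7 → 10
10 → 16
16 → 6
7 → 11
11 → 5
5 → 15

1, 3, 14, 0, 2, 9, 4, 8, 12, 13, 7, 10, 16, 6, 11, 5, 15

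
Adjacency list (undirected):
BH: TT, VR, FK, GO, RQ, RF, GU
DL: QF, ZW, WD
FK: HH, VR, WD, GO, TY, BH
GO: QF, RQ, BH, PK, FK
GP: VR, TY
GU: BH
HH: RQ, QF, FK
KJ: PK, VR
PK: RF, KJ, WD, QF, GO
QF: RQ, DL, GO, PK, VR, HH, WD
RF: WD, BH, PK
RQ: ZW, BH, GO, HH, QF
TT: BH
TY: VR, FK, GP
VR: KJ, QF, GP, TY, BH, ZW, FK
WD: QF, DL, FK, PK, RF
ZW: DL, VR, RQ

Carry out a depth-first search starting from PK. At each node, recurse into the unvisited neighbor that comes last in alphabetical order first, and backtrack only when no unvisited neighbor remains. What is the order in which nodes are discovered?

Visit PK
PK → WD
WD → RF
RF → BH
BH → VR
VR → ZW
ZW → RQ
RQ → QF
QF → HH
HH → FK
FK → TY
TY → GP
FK → GO
QF → DL
VR → KJ
BH → TT
BH → GU

PK WD RF BH VR ZW RQ QF HH FK TY GP GO DL KJ TT GU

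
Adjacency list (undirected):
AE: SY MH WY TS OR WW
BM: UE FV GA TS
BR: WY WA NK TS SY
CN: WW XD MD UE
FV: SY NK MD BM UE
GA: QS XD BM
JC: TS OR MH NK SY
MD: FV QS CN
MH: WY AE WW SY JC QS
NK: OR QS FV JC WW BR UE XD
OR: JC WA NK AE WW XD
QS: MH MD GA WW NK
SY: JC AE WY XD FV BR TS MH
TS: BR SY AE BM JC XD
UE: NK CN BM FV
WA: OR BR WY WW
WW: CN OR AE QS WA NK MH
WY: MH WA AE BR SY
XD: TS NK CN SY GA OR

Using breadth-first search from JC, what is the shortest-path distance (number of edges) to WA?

2

Level 0: JC
Level 1: MH, NK, OR, SY, TS
Level 2: AE, BM, BR, FV, QS, UE, WA, WW, WY, XD
Level 3: CN, GA, MD
WA first appears at level 2.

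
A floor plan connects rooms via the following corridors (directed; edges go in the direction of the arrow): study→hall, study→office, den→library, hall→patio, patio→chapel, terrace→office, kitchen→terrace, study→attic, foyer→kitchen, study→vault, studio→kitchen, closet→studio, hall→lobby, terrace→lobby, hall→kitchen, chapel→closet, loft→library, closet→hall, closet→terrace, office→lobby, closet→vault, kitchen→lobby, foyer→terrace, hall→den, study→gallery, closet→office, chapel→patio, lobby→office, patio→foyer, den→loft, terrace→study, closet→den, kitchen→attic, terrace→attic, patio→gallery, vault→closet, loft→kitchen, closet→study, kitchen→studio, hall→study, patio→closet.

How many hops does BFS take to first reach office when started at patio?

2

Level 0: patio
Level 1: chapel, closet, foyer, gallery
Level 2: den, hall, kitchen, office, studio, study, terrace, vault
Level 3: attic, library, lobby, loft
office first appears at level 2.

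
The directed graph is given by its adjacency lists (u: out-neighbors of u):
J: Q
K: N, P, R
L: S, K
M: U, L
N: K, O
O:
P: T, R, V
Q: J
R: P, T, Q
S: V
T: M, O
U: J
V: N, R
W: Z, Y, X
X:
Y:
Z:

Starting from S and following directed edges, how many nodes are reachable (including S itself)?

13

BFS from S visits: S, V, N, R, K, O, P, Q, T, J, M, L, U
Reachable nodes: 13 of 17 total.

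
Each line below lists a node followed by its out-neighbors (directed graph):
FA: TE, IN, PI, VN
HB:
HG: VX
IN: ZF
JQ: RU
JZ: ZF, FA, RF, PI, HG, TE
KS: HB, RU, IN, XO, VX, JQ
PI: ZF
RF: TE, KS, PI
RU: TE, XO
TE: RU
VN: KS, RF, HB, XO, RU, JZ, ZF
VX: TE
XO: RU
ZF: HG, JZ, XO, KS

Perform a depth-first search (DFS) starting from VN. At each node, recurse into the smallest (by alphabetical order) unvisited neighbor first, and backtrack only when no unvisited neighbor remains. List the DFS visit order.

VN → HB → JZ → FA → IN → ZF → HG → VX → TE → RU → XO → KS → JQ → PI → RF

Visit VN
VN → HB
VN → JZ
JZ → FA
FA → IN
IN → ZF
ZF → HG
HG → VX
VX → TE
TE → RU
RU → XO
ZF → KS
KS → JQ
FA → PI
JZ → RF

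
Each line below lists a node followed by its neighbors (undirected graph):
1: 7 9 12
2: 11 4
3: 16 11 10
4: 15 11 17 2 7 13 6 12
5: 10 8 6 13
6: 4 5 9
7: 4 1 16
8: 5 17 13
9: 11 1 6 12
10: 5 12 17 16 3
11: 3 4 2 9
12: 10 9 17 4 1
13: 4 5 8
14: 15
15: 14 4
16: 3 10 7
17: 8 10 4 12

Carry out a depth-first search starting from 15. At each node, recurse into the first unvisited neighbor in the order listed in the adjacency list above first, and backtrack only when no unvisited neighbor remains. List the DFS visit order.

15, 14, 4, 11, 3, 16, 10, 5, 8, 17, 12, 9, 1, 7, 6, 13, 2

Visit 15
15 → 14
15 → 4
4 → 11
11 → 3
3 → 16
16 → 10
10 → 5
5 → 8
8 → 17
17 → 12
12 → 9
9 → 1
1 → 7
9 → 6
8 → 13
11 → 2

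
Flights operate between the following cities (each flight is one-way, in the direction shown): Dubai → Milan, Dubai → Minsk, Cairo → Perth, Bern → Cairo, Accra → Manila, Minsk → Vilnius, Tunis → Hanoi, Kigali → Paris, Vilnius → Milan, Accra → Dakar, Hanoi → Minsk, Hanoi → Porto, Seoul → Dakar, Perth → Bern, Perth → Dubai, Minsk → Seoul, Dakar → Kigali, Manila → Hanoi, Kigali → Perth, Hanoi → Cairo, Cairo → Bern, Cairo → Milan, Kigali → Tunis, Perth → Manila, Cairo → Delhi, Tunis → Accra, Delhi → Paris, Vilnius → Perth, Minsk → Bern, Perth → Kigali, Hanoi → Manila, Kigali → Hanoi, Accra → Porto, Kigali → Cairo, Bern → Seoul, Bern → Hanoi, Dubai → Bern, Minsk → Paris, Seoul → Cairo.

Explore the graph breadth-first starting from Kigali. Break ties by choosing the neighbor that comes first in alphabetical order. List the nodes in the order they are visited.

Visit Kigali; enqueue Cairo, Hanoi, Paris, Perth, Tunis → queue [Cairo, Hanoi, Paris, Perth, Tunis]
Visit Cairo; enqueue Bern, Delhi, Milan → queue [Hanoi, Paris, Perth, Tunis, Bern, Delhi, Milan]
Visit Hanoi; enqueue Manila, Minsk, Porto → queue [Paris, Perth, Tunis, Bern, Delhi, Milan, Manila, Minsk, Porto]
Visit Paris → queue [Perth, Tunis, Bern, Delhi, Milan, Manila, Minsk, Porto]
Visit Perth; enqueue Dubai → queue [Tunis, Bern, Delhi, Milan, Manila, Minsk, Porto, Dubai]
Visit Tunis; enqueue Accra → queue [Bern, Delhi, Milan, Manila, Minsk, Porto, Dubai, Accra]
Visit Bern; enqueue Seoul → queue [Delhi, Milan, Manila, Minsk, Porto, Dubai, Accra, Seoul]
Visit Delhi → queue [Milan, Manila, Minsk, Porto, Dubai, Accra, Seoul]
Visit Milan → queue [Manila, Minsk, Porto, Dubai, Accra, Seoul]
Visit Manila → queue [Minsk, Porto, Dubai, Accra, Seoul]
Visit Minsk; enqueue Vilnius → queue [Porto, Dubai, Accra, Seoul, Vilnius]
Visit Porto → queue [Dubai, Accra, Seoul, Vilnius]
Visit Dubai → queue [Accra, Seoul, Vilnius]
Visit Accra; enqueue Dakar → queue [Seoul, Vilnius, Dakar]
Visit Seoul → queue [Vilnius, Dakar]
Visit Vilnius → queue [Dakar]
Visit Dakar → queue []

Kigali Cairo Hanoi Paris Perth Tunis Bern Delhi Milan Manila Minsk Porto Dubai Accra Seoul Vilnius Dakar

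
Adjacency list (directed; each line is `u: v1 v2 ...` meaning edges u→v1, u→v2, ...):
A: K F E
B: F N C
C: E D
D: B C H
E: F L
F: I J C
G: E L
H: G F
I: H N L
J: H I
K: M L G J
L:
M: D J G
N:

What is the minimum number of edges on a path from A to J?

2

Level 0: A
Level 1: E, F, K
Level 2: C, G, I, J, L, M
Level 3: D, H, N
Level 4: B
J first appears at level 2.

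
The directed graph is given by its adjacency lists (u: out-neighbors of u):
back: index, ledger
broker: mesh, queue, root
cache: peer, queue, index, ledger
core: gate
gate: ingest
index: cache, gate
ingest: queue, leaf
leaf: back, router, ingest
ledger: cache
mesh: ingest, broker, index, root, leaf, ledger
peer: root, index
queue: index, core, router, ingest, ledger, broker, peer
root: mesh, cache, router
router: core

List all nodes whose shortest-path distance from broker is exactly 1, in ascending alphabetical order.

Level 0: broker
Level 1: mesh, queue, root
Level 2: cache, core, index, ingest, leaf, ledger, peer, router
Level 3: back, gate

mesh, queue, root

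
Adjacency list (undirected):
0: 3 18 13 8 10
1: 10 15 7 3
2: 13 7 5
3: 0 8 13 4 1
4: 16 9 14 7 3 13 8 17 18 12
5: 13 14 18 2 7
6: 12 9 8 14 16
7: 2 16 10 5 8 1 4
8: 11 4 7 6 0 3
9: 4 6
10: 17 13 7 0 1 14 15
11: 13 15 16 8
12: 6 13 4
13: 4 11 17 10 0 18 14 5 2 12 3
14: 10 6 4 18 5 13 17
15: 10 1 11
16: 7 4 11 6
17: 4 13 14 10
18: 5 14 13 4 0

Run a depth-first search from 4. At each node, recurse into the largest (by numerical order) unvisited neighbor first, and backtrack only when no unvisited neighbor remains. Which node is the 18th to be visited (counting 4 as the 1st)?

2

Visit 4
4 → 18
18 → 14
14 → 17
17 → 13
13 → 12
12 → 6
6 → 16
16 → 11
11 → 15
15 → 10
10 → 7
7 → 8
8 → 3
3 → 1
3 → 0
7 → 5
5 → 2
6 → 9

Visit order: 4, 18, 14, 17, 13, 12, 6, 16, 11, 15, 10, 7, 8, 3, 1, 0, 5, 2, 9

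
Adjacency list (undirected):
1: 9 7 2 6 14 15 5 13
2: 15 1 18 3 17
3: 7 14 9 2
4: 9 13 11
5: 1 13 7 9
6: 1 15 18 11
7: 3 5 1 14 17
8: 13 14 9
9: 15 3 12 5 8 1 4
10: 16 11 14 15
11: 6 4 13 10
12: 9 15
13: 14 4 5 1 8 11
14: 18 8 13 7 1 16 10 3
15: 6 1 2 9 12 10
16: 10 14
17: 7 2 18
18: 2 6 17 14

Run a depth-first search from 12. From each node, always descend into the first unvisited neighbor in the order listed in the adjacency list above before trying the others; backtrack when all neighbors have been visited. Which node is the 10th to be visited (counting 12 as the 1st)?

Visit 12
12 → 9
9 → 15
15 → 6
6 → 1
1 → 7
7 → 3
3 → 14
14 → 18
18 → 2
2 → 17
14 → 8
8 → 13
13 → 4
4 → 11
11 → 10
10 → 16
13 → 5

Visit order: 12, 9, 15, 6, 1, 7, 3, 14, 18, 2, 17, 8, 13, 4, 11, 10, 16, 5

2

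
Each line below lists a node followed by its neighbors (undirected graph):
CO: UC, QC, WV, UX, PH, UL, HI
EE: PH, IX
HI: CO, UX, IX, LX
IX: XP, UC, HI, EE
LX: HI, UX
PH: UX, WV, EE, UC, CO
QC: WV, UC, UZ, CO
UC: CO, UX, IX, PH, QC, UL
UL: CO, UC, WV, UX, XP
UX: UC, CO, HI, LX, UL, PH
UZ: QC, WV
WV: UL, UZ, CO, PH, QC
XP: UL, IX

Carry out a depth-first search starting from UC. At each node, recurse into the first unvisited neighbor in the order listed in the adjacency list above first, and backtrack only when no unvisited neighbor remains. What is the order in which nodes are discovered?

Visit UC
UC → CO
CO → QC
QC → WV
WV → UL
UL → UX
UX → HI
HI → IX
IX → XP
IX → EE
EE → PH
HI → LX
WV → UZ

UC, CO, QC, WV, UL, UX, HI, IX, XP, EE, PH, LX, UZ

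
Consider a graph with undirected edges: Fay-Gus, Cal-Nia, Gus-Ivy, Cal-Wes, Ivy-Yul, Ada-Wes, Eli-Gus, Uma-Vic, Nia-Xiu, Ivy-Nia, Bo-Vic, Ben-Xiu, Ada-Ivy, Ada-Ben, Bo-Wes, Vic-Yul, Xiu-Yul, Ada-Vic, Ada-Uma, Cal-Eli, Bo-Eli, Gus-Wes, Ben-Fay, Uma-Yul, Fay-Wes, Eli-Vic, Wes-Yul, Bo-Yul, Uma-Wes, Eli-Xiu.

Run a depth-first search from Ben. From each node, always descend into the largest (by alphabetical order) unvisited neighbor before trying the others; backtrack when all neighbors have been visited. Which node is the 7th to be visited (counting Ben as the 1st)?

Eli

Visit Ben
Ben → Xiu
Xiu → Yul
Yul → Wes
Wes → Uma
Uma → Vic
Vic → Eli
Eli → Gus
Gus → Ivy
Ivy → Nia
Nia → Cal
Ivy → Ada
Gus → Fay
Eli → Bo

Visit order: Ben, Xiu, Yul, Wes, Uma, Vic, Eli, Gus, Ivy, Nia, Cal, Ada, Fay, Bo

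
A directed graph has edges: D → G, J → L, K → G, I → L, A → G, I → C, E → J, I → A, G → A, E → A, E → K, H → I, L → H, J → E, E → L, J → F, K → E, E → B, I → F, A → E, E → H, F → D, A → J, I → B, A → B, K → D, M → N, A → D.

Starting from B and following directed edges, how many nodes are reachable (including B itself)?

1

BFS from B visits: B
Reachable nodes: 1 of 14 total.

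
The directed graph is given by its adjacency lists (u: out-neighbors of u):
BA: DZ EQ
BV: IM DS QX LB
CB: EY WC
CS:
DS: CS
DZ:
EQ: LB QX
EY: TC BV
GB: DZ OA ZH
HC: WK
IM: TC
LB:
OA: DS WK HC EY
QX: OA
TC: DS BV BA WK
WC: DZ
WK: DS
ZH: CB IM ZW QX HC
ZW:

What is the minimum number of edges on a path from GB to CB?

Level 0: GB
Level 1: DZ, OA, ZH
Level 2: CB, DS, EY, HC, IM, QX, WK, ZW
Level 3: BV, CS, TC, WC
Level 4: BA, LB
Level 5: EQ
CB first appears at level 2.

2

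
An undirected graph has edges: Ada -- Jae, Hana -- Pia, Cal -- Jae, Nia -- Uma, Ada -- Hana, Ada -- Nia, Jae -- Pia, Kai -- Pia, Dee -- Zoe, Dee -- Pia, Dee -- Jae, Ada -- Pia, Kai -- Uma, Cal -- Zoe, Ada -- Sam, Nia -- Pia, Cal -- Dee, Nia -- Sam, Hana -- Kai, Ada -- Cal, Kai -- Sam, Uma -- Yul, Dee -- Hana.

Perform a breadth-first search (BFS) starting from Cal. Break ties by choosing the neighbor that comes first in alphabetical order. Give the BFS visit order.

Cal → Ada → Dee → Jae → Zoe → Hana → Nia → Pia → Sam → Kai → Uma → Yul

Visit Cal; enqueue Ada, Dee, Jae, Zoe → queue [Ada, Dee, Jae, Zoe]
Visit Ada; enqueue Hana, Nia, Pia, Sam → queue [Dee, Jae, Zoe, Hana, Nia, Pia, Sam]
Visit Dee → queue [Jae, Zoe, Hana, Nia, Pia, Sam]
Visit Jae → queue [Zoe, Hana, Nia, Pia, Sam]
Visit Zoe → queue [Hana, Nia, Pia, Sam]
Visit Hana; enqueue Kai → queue [Nia, Pia, Sam, Kai]
Visit Nia; enqueue Uma → queue [Pia, Sam, Kai, Uma]
Visit Pia → queue [Sam, Kai, Uma]
Visit Sam → queue [Kai, Uma]
Visit Kai → queue [Uma]
Visit Uma; enqueue Yul → queue [Yul]
Visit Yul → queue []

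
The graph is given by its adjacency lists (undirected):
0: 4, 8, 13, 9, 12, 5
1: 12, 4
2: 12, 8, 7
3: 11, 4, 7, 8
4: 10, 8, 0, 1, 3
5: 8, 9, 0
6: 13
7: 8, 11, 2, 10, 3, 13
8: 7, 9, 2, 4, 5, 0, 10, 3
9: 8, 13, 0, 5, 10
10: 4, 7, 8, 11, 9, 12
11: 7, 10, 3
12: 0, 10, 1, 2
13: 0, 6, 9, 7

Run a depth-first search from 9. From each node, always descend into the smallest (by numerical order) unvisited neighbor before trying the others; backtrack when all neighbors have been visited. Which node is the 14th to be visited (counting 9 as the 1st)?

6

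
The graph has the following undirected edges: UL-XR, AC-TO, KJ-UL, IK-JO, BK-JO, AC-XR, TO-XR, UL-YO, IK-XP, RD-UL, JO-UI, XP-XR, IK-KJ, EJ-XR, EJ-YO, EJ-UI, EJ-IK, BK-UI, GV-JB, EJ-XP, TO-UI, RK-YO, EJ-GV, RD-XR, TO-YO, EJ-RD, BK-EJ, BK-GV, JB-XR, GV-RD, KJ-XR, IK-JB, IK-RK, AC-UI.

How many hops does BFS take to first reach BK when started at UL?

Level 0: UL
Level 1: KJ, RD, XR, YO
Level 2: AC, EJ, GV, IK, JB, RK, TO, XP
Level 3: BK, JO, UI
BK first appears at level 3.

3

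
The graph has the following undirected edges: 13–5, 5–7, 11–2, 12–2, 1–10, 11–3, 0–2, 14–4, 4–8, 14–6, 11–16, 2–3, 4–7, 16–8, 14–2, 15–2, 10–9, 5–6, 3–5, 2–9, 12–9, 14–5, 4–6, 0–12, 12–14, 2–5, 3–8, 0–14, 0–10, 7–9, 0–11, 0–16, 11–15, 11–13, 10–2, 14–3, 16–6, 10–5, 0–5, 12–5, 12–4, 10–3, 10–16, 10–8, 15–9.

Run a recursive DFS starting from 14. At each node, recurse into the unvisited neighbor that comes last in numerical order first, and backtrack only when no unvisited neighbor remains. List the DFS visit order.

Visit 14
14 → 12
12 → 9
9 → 15
15 → 11
11 → 16
16 → 10
10 → 8
8 → 4
4 → 7
7 → 5
5 → 13
5 → 6
5 → 3
3 → 2
2 → 0
10 → 1

14, 12, 9, 15, 11, 16, 10, 8, 4, 7, 5, 13, 6, 3, 2, 0, 1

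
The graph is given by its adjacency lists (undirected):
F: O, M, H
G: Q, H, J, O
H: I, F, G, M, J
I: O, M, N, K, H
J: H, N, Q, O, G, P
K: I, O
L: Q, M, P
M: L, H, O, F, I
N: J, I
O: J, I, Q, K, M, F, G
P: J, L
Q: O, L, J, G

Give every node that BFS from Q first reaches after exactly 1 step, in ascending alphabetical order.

G, J, L, O

Level 0: Q
Level 1: G, J, L, O
Level 2: F, H, I, K, M, N, P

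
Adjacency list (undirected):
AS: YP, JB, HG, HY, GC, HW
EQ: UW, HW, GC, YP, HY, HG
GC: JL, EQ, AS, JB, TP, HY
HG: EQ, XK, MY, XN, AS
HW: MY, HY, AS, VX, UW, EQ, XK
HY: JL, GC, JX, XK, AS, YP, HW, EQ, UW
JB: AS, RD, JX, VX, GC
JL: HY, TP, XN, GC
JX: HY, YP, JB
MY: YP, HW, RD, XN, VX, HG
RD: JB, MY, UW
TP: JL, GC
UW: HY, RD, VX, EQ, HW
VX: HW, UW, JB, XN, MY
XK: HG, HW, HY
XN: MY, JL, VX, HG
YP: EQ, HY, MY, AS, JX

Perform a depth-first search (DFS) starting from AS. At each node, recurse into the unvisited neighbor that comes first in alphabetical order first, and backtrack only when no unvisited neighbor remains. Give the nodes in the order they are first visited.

AS, GC, EQ, HG, MY, HW, HY, JL, TP, XN, VX, JB, JX, YP, RD, UW, XK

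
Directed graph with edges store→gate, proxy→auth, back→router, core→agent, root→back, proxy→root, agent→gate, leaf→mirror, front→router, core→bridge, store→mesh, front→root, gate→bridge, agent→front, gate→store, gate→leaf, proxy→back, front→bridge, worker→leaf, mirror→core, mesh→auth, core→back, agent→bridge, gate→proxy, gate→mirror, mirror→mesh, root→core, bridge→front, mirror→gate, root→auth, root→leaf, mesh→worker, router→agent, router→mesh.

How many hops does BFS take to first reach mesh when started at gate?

Level 0: gate
Level 1: bridge, leaf, mirror, proxy, store
Level 2: auth, back, core, front, mesh, root
Level 3: agent, router, worker
mesh first appears at level 2.

2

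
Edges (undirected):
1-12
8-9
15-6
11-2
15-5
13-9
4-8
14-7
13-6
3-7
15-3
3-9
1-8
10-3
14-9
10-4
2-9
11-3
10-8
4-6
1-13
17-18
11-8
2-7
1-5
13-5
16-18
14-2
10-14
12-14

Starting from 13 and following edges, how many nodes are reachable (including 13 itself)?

BFS from 13 visits: 13, 1, 5, 6, 9, 8, 12, 15, 4, 2, 3, 14, 10, 11, 7
Reachable nodes: 15 of 18 total.

15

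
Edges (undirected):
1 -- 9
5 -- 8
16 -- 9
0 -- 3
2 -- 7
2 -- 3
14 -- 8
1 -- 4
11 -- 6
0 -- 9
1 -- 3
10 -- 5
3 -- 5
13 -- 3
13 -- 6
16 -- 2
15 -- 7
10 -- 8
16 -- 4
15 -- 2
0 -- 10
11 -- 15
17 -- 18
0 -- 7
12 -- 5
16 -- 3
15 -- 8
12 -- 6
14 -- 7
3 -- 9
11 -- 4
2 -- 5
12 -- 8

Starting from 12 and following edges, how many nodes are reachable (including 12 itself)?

BFS from 12 visits: 12, 5, 6, 8, 2, 3, 10, 11, 13, 14, 15, 7, 16, 0, 1, 9, 4
Reachable nodes: 17 of 19 total.

17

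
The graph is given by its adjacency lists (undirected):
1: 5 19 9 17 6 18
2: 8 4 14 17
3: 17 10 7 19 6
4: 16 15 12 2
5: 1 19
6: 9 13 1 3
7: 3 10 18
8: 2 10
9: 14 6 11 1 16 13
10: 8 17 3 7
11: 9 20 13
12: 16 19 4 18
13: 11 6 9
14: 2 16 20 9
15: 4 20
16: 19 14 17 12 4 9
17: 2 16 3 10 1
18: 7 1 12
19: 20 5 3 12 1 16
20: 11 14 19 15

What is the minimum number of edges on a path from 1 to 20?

Level 0: 1
Level 1: 5, 6, 9, 17, 18, 19
Level 2: 2, 3, 7, 10, 11, 12, 13, 14, 16, 20
Level 3: 4, 8, 15
20 first appears at level 2.

2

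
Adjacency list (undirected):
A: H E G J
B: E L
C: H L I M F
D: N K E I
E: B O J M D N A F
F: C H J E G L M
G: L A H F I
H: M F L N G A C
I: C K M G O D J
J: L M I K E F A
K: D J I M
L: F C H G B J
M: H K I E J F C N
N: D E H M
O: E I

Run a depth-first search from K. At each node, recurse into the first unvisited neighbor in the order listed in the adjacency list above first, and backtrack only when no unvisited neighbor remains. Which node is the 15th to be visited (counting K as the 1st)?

O

Visit K
K → D
D → N
N → E
E → B
B → L
L → F
F → C
C → H
H → M
M → I
I → G
G → A
A → J
I → O

Visit order: K, D, N, E, B, L, F, C, H, M, I, G, A, J, O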